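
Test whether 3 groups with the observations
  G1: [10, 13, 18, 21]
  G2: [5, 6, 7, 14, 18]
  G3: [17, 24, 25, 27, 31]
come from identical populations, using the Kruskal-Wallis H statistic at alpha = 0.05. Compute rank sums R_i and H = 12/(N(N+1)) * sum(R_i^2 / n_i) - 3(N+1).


Step 1: Combine all N = 14 observations and assign midranks.
sorted (value, group, rank): (5,G2,1), (6,G2,2), (7,G2,3), (10,G1,4), (13,G1,5), (14,G2,6), (17,G3,7), (18,G1,8.5), (18,G2,8.5), (21,G1,10), (24,G3,11), (25,G3,12), (27,G3,13), (31,G3,14)
Step 2: Sum ranks within each group.
R_1 = 27.5 (n_1 = 4)
R_2 = 20.5 (n_2 = 5)
R_3 = 57 (n_3 = 5)
Step 3: H = 12/(N(N+1)) * sum(R_i^2/n_i) - 3(N+1)
     = 12/(14*15) * (27.5^2/4 + 20.5^2/5 + 57^2/5) - 3*15
     = 0.057143 * 922.912 - 45
     = 7.737857.
Step 4: Ties present; correction factor C = 1 - 6/(14^3 - 14) = 0.997802. Corrected H = 7.737857 / 0.997802 = 7.754901.
Step 5: Under H0, H ~ chi^2(2); p-value = 0.020704.
Step 6: alpha = 0.05. reject H0.

H = 7.7549, df = 2, p = 0.020704, reject H0.


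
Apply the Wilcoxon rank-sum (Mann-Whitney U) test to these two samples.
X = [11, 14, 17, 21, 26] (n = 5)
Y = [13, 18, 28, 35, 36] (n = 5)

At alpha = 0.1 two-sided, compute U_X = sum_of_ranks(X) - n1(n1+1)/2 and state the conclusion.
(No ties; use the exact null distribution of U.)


Step 1: Combine and sort all 10 observations; assign midranks.
sorted (value, group): (11,X), (13,Y), (14,X), (17,X), (18,Y), (21,X), (26,X), (28,Y), (35,Y), (36,Y)
ranks: 11->1, 13->2, 14->3, 17->4, 18->5, 21->6, 26->7, 28->8, 35->9, 36->10
Step 2: Rank sum for X: R1 = 1 + 3 + 4 + 6 + 7 = 21.
Step 3: U_X = R1 - n1(n1+1)/2 = 21 - 5*6/2 = 21 - 15 = 6.
       U_Y = n1*n2 - U_X = 25 - 6 = 19.
Step 4: No ties, so the exact null distribution of U (based on enumerating the C(10,5) = 252 equally likely rank assignments) gives the two-sided p-value.
Step 5: p-value = 0.222222; compare to alpha = 0.1. fail to reject H0.

U_X = 6, p = 0.222222, fail to reject H0 at alpha = 0.1.


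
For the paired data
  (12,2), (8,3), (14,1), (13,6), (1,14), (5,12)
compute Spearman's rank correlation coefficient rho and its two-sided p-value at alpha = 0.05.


Step 1: Rank x and y separately (midranks; no ties here).
rank(x): 12->4, 8->3, 14->6, 13->5, 1->1, 5->2
rank(y): 2->2, 3->3, 1->1, 6->4, 14->6, 12->5
Step 2: d_i = R_x(i) - R_y(i); compute d_i^2.
  (4-2)^2=4, (3-3)^2=0, (6-1)^2=25, (5-4)^2=1, (1-6)^2=25, (2-5)^2=9
sum(d^2) = 64.
Step 3: rho = 1 - 6*64 / (6*(6^2 - 1)) = 1 - 384/210 = -0.828571.
Step 4: Under H0, t = rho * sqrt((n-2)/(1-rho^2)) = -2.9598 ~ t(4).
Step 5: Two-sided p-value from the t-distribution with 4 df = 0.041563.
Step 6: alpha = 0.05. reject H0.

rho = -0.8286, p = 0.041563, reject H0 at alpha = 0.05.


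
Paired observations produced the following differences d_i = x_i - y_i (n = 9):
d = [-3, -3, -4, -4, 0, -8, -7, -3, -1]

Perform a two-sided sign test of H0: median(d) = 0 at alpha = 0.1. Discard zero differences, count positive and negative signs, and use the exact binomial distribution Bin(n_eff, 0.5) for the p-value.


Step 1: Discard zero differences. Original n = 9; n_eff = number of nonzero differences = 8.
Nonzero differences (with sign): -3, -3, -4, -4, -8, -7, -3, -1
Step 2: Count signs: positive = 0, negative = 8.
Step 3: Under H0: P(positive) = 0.5, so the number of positives S ~ Bin(8, 0.5).
Step 4: Two-sided exact p-value = sum of Bin(8,0.5) probabilities at or below the observed probability = 0.007812.
Step 5: alpha = 0.1. reject H0.

n_eff = 8, pos = 0, neg = 8, p = 0.007812, reject H0.


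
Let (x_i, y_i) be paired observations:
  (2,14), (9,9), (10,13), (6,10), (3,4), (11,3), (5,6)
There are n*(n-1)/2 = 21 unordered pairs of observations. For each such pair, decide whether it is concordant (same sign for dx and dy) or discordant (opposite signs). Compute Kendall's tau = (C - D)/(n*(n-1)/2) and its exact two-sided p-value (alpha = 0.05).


Step 1: Enumerate the 21 unordered pairs (i,j) with i<j and classify each by sign(x_j-x_i) * sign(y_j-y_i).
  (1,2):dx=+7,dy=-5->D; (1,3):dx=+8,dy=-1->D; (1,4):dx=+4,dy=-4->D; (1,5):dx=+1,dy=-10->D
  (1,6):dx=+9,dy=-11->D; (1,7):dx=+3,dy=-8->D; (2,3):dx=+1,dy=+4->C; (2,4):dx=-3,dy=+1->D
  (2,5):dx=-6,dy=-5->C; (2,6):dx=+2,dy=-6->D; (2,7):dx=-4,dy=-3->C; (3,4):dx=-4,dy=-3->C
  (3,5):dx=-7,dy=-9->C; (3,6):dx=+1,dy=-10->D; (3,7):dx=-5,dy=-7->C; (4,5):dx=-3,dy=-6->C
  (4,6):dx=+5,dy=-7->D; (4,7):dx=-1,dy=-4->C; (5,6):dx=+8,dy=-1->D; (5,7):dx=+2,dy=+2->C
  (6,7):dx=-6,dy=+3->D
Step 2: C = 9, D = 12, total pairs = 21.
Step 3: tau = (C - D)/(n(n-1)/2) = (9 - 12)/21 = -0.142857.
Step 4: Exact two-sided p-value (enumerate n! = 5040 permutations of y under H0): p = 0.772619.
Step 5: alpha = 0.05. fail to reject H0.

tau_b = -0.1429 (C=9, D=12), p = 0.772619, fail to reject H0.


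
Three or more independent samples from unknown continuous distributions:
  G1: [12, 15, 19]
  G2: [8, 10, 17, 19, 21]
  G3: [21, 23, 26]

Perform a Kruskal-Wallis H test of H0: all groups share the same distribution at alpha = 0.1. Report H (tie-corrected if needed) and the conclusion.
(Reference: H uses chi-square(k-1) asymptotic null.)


Step 1: Combine all N = 11 observations and assign midranks.
sorted (value, group, rank): (8,G2,1), (10,G2,2), (12,G1,3), (15,G1,4), (17,G2,5), (19,G1,6.5), (19,G2,6.5), (21,G2,8.5), (21,G3,8.5), (23,G3,10), (26,G3,11)
Step 2: Sum ranks within each group.
R_1 = 13.5 (n_1 = 3)
R_2 = 23 (n_2 = 5)
R_3 = 29.5 (n_3 = 3)
Step 3: H = 12/(N(N+1)) * sum(R_i^2/n_i) - 3(N+1)
     = 12/(11*12) * (13.5^2/3 + 23^2/5 + 29.5^2/3) - 3*12
     = 0.090909 * 456.633 - 36
     = 5.512121.
Step 4: Ties present; correction factor C = 1 - 12/(11^3 - 11) = 0.990909. Corrected H = 5.512121 / 0.990909 = 5.562691.
Step 5: Under H0, H ~ chi^2(2); p-value = 0.061955.
Step 6: alpha = 0.1. reject H0.

H = 5.5627, df = 2, p = 0.061955, reject H0.


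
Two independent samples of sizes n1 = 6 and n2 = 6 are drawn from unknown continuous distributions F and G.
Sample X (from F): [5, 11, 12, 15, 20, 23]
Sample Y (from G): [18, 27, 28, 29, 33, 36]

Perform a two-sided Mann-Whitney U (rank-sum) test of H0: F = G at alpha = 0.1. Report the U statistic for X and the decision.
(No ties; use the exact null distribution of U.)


Step 1: Combine and sort all 12 observations; assign midranks.
sorted (value, group): (5,X), (11,X), (12,X), (15,X), (18,Y), (20,X), (23,X), (27,Y), (28,Y), (29,Y), (33,Y), (36,Y)
ranks: 5->1, 11->2, 12->3, 15->4, 18->5, 20->6, 23->7, 27->8, 28->9, 29->10, 33->11, 36->12
Step 2: Rank sum for X: R1 = 1 + 2 + 3 + 4 + 6 + 7 = 23.
Step 3: U_X = R1 - n1(n1+1)/2 = 23 - 6*7/2 = 23 - 21 = 2.
       U_Y = n1*n2 - U_X = 36 - 2 = 34.
Step 4: No ties, so the exact null distribution of U (based on enumerating the C(12,6) = 924 equally likely rank assignments) gives the two-sided p-value.
Step 5: p-value = 0.008658; compare to alpha = 0.1. reject H0.

U_X = 2, p = 0.008658, reject H0 at alpha = 0.1.


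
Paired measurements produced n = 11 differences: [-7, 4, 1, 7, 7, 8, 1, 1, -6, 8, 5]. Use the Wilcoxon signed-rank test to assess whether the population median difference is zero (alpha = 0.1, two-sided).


Step 1: Drop any zero differences (none here) and take |d_i|.
|d| = [7, 4, 1, 7, 7, 8, 1, 1, 6, 8, 5]
Step 2: Midrank |d_i| (ties get averaged ranks).
ranks: |7|->8, |4|->4, |1|->2, |7|->8, |7|->8, |8|->10.5, |1|->2, |1|->2, |6|->6, |8|->10.5, |5|->5
Step 3: Attach original signs; sum ranks with positive sign and with negative sign.
W+ = 4 + 2 + 8 + 8 + 10.5 + 2 + 2 + 10.5 + 5 = 52
W- = 8 + 6 = 14
(Check: W+ + W- = 66 should equal n(n+1)/2 = 66.)
Step 4: Test statistic W = min(W+, W-) = 14.
Step 5: Ties in |d|, so use the tie-corrected normal approximation.
        E[W] = n(n+1)/4 = 11*12/4 = 33.
        Tie groups: |d|=1 (t=3), |d|=7 (t=3), |d|=8 (t=2); sum(t^3 - t) = 54.
        Var[W] = n(n+1)(2n+1)/24 - sum(t^3-t)/48 = 3036/24 - 54/48 = 125.375.
        z = (W - E[W]) / sqrt(Var[W]) = (14 - 33) / 11.1971 = -1.6969.
        Two-sided p = 2*Phi(z) = 0.089722.
Step 6: alpha = 0.1. reject H0.

W+ = 52, W- = 14, W = min = 14, p = 0.089722, reject H0.


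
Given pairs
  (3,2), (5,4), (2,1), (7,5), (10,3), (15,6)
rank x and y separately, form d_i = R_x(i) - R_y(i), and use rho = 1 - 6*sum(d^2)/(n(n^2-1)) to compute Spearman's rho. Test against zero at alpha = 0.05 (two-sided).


Step 1: Rank x and y separately (midranks; no ties here).
rank(x): 3->2, 5->3, 2->1, 7->4, 10->5, 15->6
rank(y): 2->2, 4->4, 1->1, 5->5, 3->3, 6->6
Step 2: d_i = R_x(i) - R_y(i); compute d_i^2.
  (2-2)^2=0, (3-4)^2=1, (1-1)^2=0, (4-5)^2=1, (5-3)^2=4, (6-6)^2=0
sum(d^2) = 6.
Step 3: rho = 1 - 6*6 / (6*(6^2 - 1)) = 1 - 36/210 = 0.828571.
Step 4: Under H0, t = rho * sqrt((n-2)/(1-rho^2)) = 2.9598 ~ t(4).
Step 5: Two-sided p-value from the t-distribution with 4 df = 0.041563.
Step 6: alpha = 0.05. reject H0.

rho = 0.8286, p = 0.041563, reject H0 at alpha = 0.05.


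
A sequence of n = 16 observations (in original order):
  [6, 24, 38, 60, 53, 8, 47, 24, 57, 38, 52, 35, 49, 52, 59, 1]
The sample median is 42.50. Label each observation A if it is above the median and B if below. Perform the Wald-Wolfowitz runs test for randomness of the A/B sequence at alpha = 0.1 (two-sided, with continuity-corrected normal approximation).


Step 1: Compute median = 42.50; label A = above, B = below.
Labels in order: BBBAABABABABAAAB  (n_A = 8, n_B = 8)
Step 2: Count runs R = 11.
Step 3: Under H0 (random ordering), E[R] = 2*n_A*n_B/(n_A+n_B) + 1 = 2*8*8/16 + 1 = 9.0000.
        Var[R] = 2*n_A*n_B*(2*n_A*n_B - n_A - n_B) / ((n_A+n_B)^2 * (n_A+n_B-1)) = 14336/3840 = 3.7333.
        SD[R] = 1.9322.
Step 4: Continuity-corrected z = (R - 0.5 - E[R]) / SD[R] = (11 - 0.5 - 9.0000) / 1.9322 = 0.7763.
Step 5: Two-sided p-value via normal approximation = 2*(1 - Phi(|z|)) = 0.437558.
Step 6: alpha = 0.1. fail to reject H0.

R = 11, z = 0.7763, p = 0.437558, fail to reject H0.


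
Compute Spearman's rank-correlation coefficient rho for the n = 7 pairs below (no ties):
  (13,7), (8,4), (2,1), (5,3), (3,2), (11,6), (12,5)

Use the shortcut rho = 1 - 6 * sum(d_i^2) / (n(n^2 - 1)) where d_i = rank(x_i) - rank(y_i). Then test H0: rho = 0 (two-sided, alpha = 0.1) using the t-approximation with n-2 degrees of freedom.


Step 1: Rank x and y separately (midranks; no ties here).
rank(x): 13->7, 8->4, 2->1, 5->3, 3->2, 11->5, 12->6
rank(y): 7->7, 4->4, 1->1, 3->3, 2->2, 6->6, 5->5
Step 2: d_i = R_x(i) - R_y(i); compute d_i^2.
  (7-7)^2=0, (4-4)^2=0, (1-1)^2=0, (3-3)^2=0, (2-2)^2=0, (5-6)^2=1, (6-5)^2=1
sum(d^2) = 2.
Step 3: rho = 1 - 6*2 / (7*(7^2 - 1)) = 1 - 12/336 = 0.964286.
Step 4: Under H0, t = rho * sqrt((n-2)/(1-rho^2)) = 8.1408 ~ t(5).
Step 5: Two-sided p-value from the t-distribution with 5 df = 0.000454.
Step 6: alpha = 0.1. reject H0.

rho = 0.9643, p = 0.000454, reject H0 at alpha = 0.1.


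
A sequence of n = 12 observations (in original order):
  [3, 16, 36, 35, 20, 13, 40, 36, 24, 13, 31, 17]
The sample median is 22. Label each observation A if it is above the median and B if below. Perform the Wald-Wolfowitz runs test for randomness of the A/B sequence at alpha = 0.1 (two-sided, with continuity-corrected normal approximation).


Step 1: Compute median = 22; label A = above, B = below.
Labels in order: BBAABBAAABAB  (n_A = 6, n_B = 6)
Step 2: Count runs R = 7.
Step 3: Under H0 (random ordering), E[R] = 2*n_A*n_B/(n_A+n_B) + 1 = 2*6*6/12 + 1 = 7.0000.
        Var[R] = 2*n_A*n_B*(2*n_A*n_B - n_A - n_B) / ((n_A+n_B)^2 * (n_A+n_B-1)) = 4320/1584 = 2.7273.
        SD[R] = 1.6514.
Step 4: R = E[R], so z = 0 with no continuity correction.
Step 5: Two-sided p-value via normal approximation = 2*(1 - Phi(|z|)) = 1.000000.
Step 6: alpha = 0.1. fail to reject H0.

R = 7, z = 0.0000, p = 1.000000, fail to reject H0.


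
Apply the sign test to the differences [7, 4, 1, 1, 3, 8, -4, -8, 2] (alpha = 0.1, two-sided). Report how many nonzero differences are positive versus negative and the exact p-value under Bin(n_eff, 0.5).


Step 1: Discard zero differences. Original n = 9; n_eff = number of nonzero differences = 9.
Nonzero differences (with sign): +7, +4, +1, +1, +3, +8, -4, -8, +2
Step 2: Count signs: positive = 7, negative = 2.
Step 3: Under H0: P(positive) = 0.5, so the number of positives S ~ Bin(9, 0.5).
Step 4: Two-sided exact p-value = sum of Bin(9,0.5) probabilities at or below the observed probability = 0.179688.
Step 5: alpha = 0.1. fail to reject H0.

n_eff = 9, pos = 7, neg = 2, p = 0.179688, fail to reject H0.


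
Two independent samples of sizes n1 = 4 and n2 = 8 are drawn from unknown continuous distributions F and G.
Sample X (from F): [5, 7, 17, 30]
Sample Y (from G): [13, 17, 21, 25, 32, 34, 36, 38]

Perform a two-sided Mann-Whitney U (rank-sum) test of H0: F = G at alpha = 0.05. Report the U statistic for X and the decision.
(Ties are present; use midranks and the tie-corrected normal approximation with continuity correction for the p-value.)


Step 1: Combine and sort all 12 observations; assign midranks.
sorted (value, group): (5,X), (7,X), (13,Y), (17,X), (17,Y), (21,Y), (25,Y), (30,X), (32,Y), (34,Y), (36,Y), (38,Y)
ranks: 5->1, 7->2, 13->3, 17->4.5, 17->4.5, 21->6, 25->7, 30->8, 32->9, 34->10, 36->11, 38->12
Step 2: Rank sum for X: R1 = 1 + 2 + 4.5 + 8 = 15.5.
Step 3: U_X = R1 - n1(n1+1)/2 = 15.5 - 4*5/2 = 15.5 - 10 = 5.5.
       U_Y = n1*n2 - U_X = 32 - 5.5 = 26.5.
Step 4: Ties are present, so use the tie-corrected normal approximation (with continuity correction) for the p-value.
Step 5: p-value = 0.088869; compare to alpha = 0.05. fail to reject H0.

U_X = 5.5, p = 0.088869, fail to reject H0 at alpha = 0.05.


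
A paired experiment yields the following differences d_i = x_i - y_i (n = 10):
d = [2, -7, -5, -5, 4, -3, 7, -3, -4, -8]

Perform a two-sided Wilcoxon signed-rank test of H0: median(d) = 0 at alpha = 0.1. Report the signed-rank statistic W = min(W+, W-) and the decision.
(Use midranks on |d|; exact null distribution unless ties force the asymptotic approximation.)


Step 1: Drop any zero differences (none here) and take |d_i|.
|d| = [2, 7, 5, 5, 4, 3, 7, 3, 4, 8]
Step 2: Midrank |d_i| (ties get averaged ranks).
ranks: |2|->1, |7|->8.5, |5|->6.5, |5|->6.5, |4|->4.5, |3|->2.5, |7|->8.5, |3|->2.5, |4|->4.5, |8|->10
Step 3: Attach original signs; sum ranks with positive sign and with negative sign.
W+ = 1 + 4.5 + 8.5 = 14
W- = 8.5 + 6.5 + 6.5 + 2.5 + 2.5 + 4.5 + 10 = 41
(Check: W+ + W- = 55 should equal n(n+1)/2 = 55.)
Step 4: Test statistic W = min(W+, W-) = 14.
Step 5: Ties in |d|, so use the tie-corrected normal approximation.
        E[W] = n(n+1)/4 = 10*11/4 = 27.5.
        Tie groups: |d|=3 (t=2), |d|=4 (t=2), |d|=5 (t=2), |d|=7 (t=2); sum(t^3 - t) = 24.
        Var[W] = n(n+1)(2n+1)/24 - sum(t^3-t)/48 = 2310/24 - 24/48 = 95.75.
        z = (W - E[W]) / sqrt(Var[W]) = (14 - 27.5) / 9.7852 = -1.3796.
        Two-sided p = 2*Phi(z) = 0.167699.
Step 6: alpha = 0.1. fail to reject H0.

W+ = 14, W- = 41, W = min = 14, p = 0.167699, fail to reject H0.


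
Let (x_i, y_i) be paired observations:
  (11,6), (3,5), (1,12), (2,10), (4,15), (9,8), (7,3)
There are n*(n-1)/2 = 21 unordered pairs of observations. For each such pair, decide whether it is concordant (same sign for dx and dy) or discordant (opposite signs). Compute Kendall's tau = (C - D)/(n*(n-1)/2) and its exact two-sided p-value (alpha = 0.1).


Step 1: Enumerate the 21 unordered pairs (i,j) with i<j and classify each by sign(x_j-x_i) * sign(y_j-y_i).
  (1,2):dx=-8,dy=-1->C; (1,3):dx=-10,dy=+6->D; (1,4):dx=-9,dy=+4->D; (1,5):dx=-7,dy=+9->D
  (1,6):dx=-2,dy=+2->D; (1,7):dx=-4,dy=-3->C; (2,3):dx=-2,dy=+7->D; (2,4):dx=-1,dy=+5->D
  (2,5):dx=+1,dy=+10->C; (2,6):dx=+6,dy=+3->C; (2,7):dx=+4,dy=-2->D; (3,4):dx=+1,dy=-2->D
  (3,5):dx=+3,dy=+3->C; (3,6):dx=+8,dy=-4->D; (3,7):dx=+6,dy=-9->D; (4,5):dx=+2,dy=+5->C
  (4,6):dx=+7,dy=-2->D; (4,7):dx=+5,dy=-7->D; (5,6):dx=+5,dy=-7->D; (5,7):dx=+3,dy=-12->D
  (6,7):dx=-2,dy=-5->C
Step 2: C = 7, D = 14, total pairs = 21.
Step 3: tau = (C - D)/(n(n-1)/2) = (7 - 14)/21 = -0.333333.
Step 4: Exact two-sided p-value (enumerate n! = 5040 permutations of y under H0): p = 0.381349.
Step 5: alpha = 0.1. fail to reject H0.

tau_b = -0.3333 (C=7, D=14), p = 0.381349, fail to reject H0.


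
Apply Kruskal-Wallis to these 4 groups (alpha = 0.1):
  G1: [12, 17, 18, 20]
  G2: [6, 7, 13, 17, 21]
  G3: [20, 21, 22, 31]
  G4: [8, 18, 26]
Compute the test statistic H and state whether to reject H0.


Step 1: Combine all N = 16 observations and assign midranks.
sorted (value, group, rank): (6,G2,1), (7,G2,2), (8,G4,3), (12,G1,4), (13,G2,5), (17,G1,6.5), (17,G2,6.5), (18,G1,8.5), (18,G4,8.5), (20,G1,10.5), (20,G3,10.5), (21,G2,12.5), (21,G3,12.5), (22,G3,14), (26,G4,15), (31,G3,16)
Step 2: Sum ranks within each group.
R_1 = 29.5 (n_1 = 4)
R_2 = 27 (n_2 = 5)
R_3 = 53 (n_3 = 4)
R_4 = 26.5 (n_4 = 3)
Step 3: H = 12/(N(N+1)) * sum(R_i^2/n_i) - 3(N+1)
     = 12/(16*17) * (29.5^2/4 + 27^2/5 + 53^2/4 + 26.5^2/3) - 3*17
     = 0.044118 * 1299.7 - 51
     = 6.339522.
Step 4: Ties present; correction factor C = 1 - 24/(16^3 - 16) = 0.994118. Corrected H = 6.339522 / 0.994118 = 6.377034.
Step 5: Under H0, H ~ chi^2(3); p-value = 0.094640.
Step 6: alpha = 0.1. reject H0.

H = 6.3770, df = 3, p = 0.094640, reject H0.


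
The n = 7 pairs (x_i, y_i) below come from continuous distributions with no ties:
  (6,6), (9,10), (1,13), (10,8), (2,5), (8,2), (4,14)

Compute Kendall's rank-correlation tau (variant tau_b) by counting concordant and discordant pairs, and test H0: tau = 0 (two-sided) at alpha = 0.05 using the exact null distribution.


Step 1: Enumerate the 21 unordered pairs (i,j) with i<j and classify each by sign(x_j-x_i) * sign(y_j-y_i).
  (1,2):dx=+3,dy=+4->C; (1,3):dx=-5,dy=+7->D; (1,4):dx=+4,dy=+2->C; (1,5):dx=-4,dy=-1->C
  (1,6):dx=+2,dy=-4->D; (1,7):dx=-2,dy=+8->D; (2,3):dx=-8,dy=+3->D; (2,4):dx=+1,dy=-2->D
  (2,5):dx=-7,dy=-5->C; (2,6):dx=-1,dy=-8->C; (2,7):dx=-5,dy=+4->D; (3,4):dx=+9,dy=-5->D
  (3,5):dx=+1,dy=-8->D; (3,6):dx=+7,dy=-11->D; (3,7):dx=+3,dy=+1->C; (4,5):dx=-8,dy=-3->C
  (4,6):dx=-2,dy=-6->C; (4,7):dx=-6,dy=+6->D; (5,6):dx=+6,dy=-3->D; (5,7):dx=+2,dy=+9->C
  (6,7):dx=-4,dy=+12->D
Step 2: C = 9, D = 12, total pairs = 21.
Step 3: tau = (C - D)/(n(n-1)/2) = (9 - 12)/21 = -0.142857.
Step 4: Exact two-sided p-value (enumerate n! = 5040 permutations of y under H0): p = 0.772619.
Step 5: alpha = 0.05. fail to reject H0.

tau_b = -0.1429 (C=9, D=12), p = 0.772619, fail to reject H0.


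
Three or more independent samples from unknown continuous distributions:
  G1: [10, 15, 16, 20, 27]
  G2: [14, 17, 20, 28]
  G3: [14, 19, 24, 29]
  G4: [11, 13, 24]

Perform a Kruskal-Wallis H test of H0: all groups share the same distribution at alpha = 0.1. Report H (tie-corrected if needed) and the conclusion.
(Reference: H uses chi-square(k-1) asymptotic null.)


Step 1: Combine all N = 16 observations and assign midranks.
sorted (value, group, rank): (10,G1,1), (11,G4,2), (13,G4,3), (14,G2,4.5), (14,G3,4.5), (15,G1,6), (16,G1,7), (17,G2,8), (19,G3,9), (20,G1,10.5), (20,G2,10.5), (24,G3,12.5), (24,G4,12.5), (27,G1,14), (28,G2,15), (29,G3,16)
Step 2: Sum ranks within each group.
R_1 = 38.5 (n_1 = 5)
R_2 = 38 (n_2 = 4)
R_3 = 42 (n_3 = 4)
R_4 = 17.5 (n_4 = 3)
Step 3: H = 12/(N(N+1)) * sum(R_i^2/n_i) - 3(N+1)
     = 12/(16*17) * (38.5^2/5 + 38^2/4 + 42^2/4 + 17.5^2/3) - 3*17
     = 0.044118 * 1200.53 - 51
     = 1.964706.
Step 4: Ties present; correction factor C = 1 - 18/(16^3 - 16) = 0.995588. Corrected H = 1.964706 / 0.995588 = 1.973412.
Step 5: Under H0, H ~ chi^2(3); p-value = 0.577943.
Step 6: alpha = 0.1. fail to reject H0.

H = 1.9734, df = 3, p = 0.577943, fail to reject H0.


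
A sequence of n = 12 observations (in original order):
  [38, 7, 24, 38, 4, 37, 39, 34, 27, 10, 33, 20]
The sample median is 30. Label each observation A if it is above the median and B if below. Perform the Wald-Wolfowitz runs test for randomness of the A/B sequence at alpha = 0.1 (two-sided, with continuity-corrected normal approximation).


Step 1: Compute median = 30; label A = above, B = below.
Labels in order: ABBABAAABBAB  (n_A = 6, n_B = 6)
Step 2: Count runs R = 8.
Step 3: Under H0 (random ordering), E[R] = 2*n_A*n_B/(n_A+n_B) + 1 = 2*6*6/12 + 1 = 7.0000.
        Var[R] = 2*n_A*n_B*(2*n_A*n_B - n_A - n_B) / ((n_A+n_B)^2 * (n_A+n_B-1)) = 4320/1584 = 2.7273.
        SD[R] = 1.6514.
Step 4: Continuity-corrected z = (R - 0.5 - E[R]) / SD[R] = (8 - 0.5 - 7.0000) / 1.6514 = 0.3028.
Step 5: Two-sided p-value via normal approximation = 2*(1 - Phi(|z|)) = 0.762069.
Step 6: alpha = 0.1. fail to reject H0.

R = 8, z = 0.3028, p = 0.762069, fail to reject H0.


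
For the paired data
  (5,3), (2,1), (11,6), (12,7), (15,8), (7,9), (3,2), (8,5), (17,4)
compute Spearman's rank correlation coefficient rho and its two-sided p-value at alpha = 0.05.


Step 1: Rank x and y separately (midranks; no ties here).
rank(x): 5->3, 2->1, 11->6, 12->7, 15->8, 7->4, 3->2, 8->5, 17->9
rank(y): 3->3, 1->1, 6->6, 7->7, 8->8, 9->9, 2->2, 5->5, 4->4
Step 2: d_i = R_x(i) - R_y(i); compute d_i^2.
  (3-3)^2=0, (1-1)^2=0, (6-6)^2=0, (7-7)^2=0, (8-8)^2=0, (4-9)^2=25, (2-2)^2=0, (5-5)^2=0, (9-4)^2=25
sum(d^2) = 50.
Step 3: rho = 1 - 6*50 / (9*(9^2 - 1)) = 1 - 300/720 = 0.583333.
Step 4: Under H0, t = rho * sqrt((n-2)/(1-rho^2)) = 1.9001 ~ t(7).
Step 5: Two-sided p-value from the t-distribution with 7 df = 0.099186.
Step 6: alpha = 0.05. fail to reject H0.

rho = 0.5833, p = 0.099186, fail to reject H0 at alpha = 0.05.


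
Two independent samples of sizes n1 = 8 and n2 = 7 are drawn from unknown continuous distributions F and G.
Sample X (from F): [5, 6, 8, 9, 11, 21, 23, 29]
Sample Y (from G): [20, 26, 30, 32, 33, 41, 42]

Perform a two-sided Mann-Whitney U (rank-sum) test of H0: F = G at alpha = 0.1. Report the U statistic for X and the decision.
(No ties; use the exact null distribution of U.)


Step 1: Combine and sort all 15 observations; assign midranks.
sorted (value, group): (5,X), (6,X), (8,X), (9,X), (11,X), (20,Y), (21,X), (23,X), (26,Y), (29,X), (30,Y), (32,Y), (33,Y), (41,Y), (42,Y)
ranks: 5->1, 6->2, 8->3, 9->4, 11->5, 20->6, 21->7, 23->8, 26->9, 29->10, 30->11, 32->12, 33->13, 41->14, 42->15
Step 2: Rank sum for X: R1 = 1 + 2 + 3 + 4 + 5 + 7 + 8 + 10 = 40.
Step 3: U_X = R1 - n1(n1+1)/2 = 40 - 8*9/2 = 40 - 36 = 4.
       U_Y = n1*n2 - U_X = 56 - 4 = 52.
Step 4: No ties, so the exact null distribution of U (based on enumerating the C(15,8) = 6435 equally likely rank assignments) gives the two-sided p-value.
Step 5: p-value = 0.003730; compare to alpha = 0.1. reject H0.

U_X = 4, p = 0.003730, reject H0 at alpha = 0.1.


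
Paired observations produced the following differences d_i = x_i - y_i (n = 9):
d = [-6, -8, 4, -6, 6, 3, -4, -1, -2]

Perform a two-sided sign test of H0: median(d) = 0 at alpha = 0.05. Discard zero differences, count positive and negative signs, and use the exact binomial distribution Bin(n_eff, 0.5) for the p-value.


Step 1: Discard zero differences. Original n = 9; n_eff = number of nonzero differences = 9.
Nonzero differences (with sign): -6, -8, +4, -6, +6, +3, -4, -1, -2
Step 2: Count signs: positive = 3, negative = 6.
Step 3: Under H0: P(positive) = 0.5, so the number of positives S ~ Bin(9, 0.5).
Step 4: Two-sided exact p-value = sum of Bin(9,0.5) probabilities at or below the observed probability = 0.507812.
Step 5: alpha = 0.05. fail to reject H0.

n_eff = 9, pos = 3, neg = 6, p = 0.507812, fail to reject H0.


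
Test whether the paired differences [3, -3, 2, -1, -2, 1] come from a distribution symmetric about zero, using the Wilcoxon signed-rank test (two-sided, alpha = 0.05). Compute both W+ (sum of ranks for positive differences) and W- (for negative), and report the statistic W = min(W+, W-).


Step 1: Drop any zero differences (none here) and take |d_i|.
|d| = [3, 3, 2, 1, 2, 1]
Step 2: Midrank |d_i| (ties get averaged ranks).
ranks: |3|->5.5, |3|->5.5, |2|->3.5, |1|->1.5, |2|->3.5, |1|->1.5
Step 3: Attach original signs; sum ranks with positive sign and with negative sign.
W+ = 5.5 + 3.5 + 1.5 = 10.5
W- = 5.5 + 1.5 + 3.5 = 10.5
(Check: W+ + W- = 21 should equal n(n+1)/2 = 21.)
Step 4: Test statistic W = min(W+, W-) = 10.5.
Step 5: Ties in |d|, so use the tie-corrected normal approximation.
        E[W] = n(n+1)/4 = 6*7/4 = 10.5.
        Tie groups: |d|=1 (t=2), |d|=2 (t=2), |d|=3 (t=2); sum(t^3 - t) = 18.
        Var[W] = n(n+1)(2n+1)/24 - sum(t^3-t)/48 = 546/24 - 18/48 = 22.375.
        z = (W - E[W]) / sqrt(Var[W]) = (10.5 - 10.5) / 4.7302 = 0.0000.
        Two-sided p = 2*Phi(z) = 1.000000.
Step 6: alpha = 0.05. fail to reject H0.

W+ = 10.5, W- = 10.5, W = min = 10.5, p = 1.000000, fail to reject H0.


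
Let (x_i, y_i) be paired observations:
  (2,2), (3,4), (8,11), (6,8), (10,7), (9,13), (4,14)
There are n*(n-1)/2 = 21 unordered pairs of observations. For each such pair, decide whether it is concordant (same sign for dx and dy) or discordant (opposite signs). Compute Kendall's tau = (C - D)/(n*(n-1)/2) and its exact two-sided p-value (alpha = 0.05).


Step 1: Enumerate the 21 unordered pairs (i,j) with i<j and classify each by sign(x_j-x_i) * sign(y_j-y_i).
  (1,2):dx=+1,dy=+2->C; (1,3):dx=+6,dy=+9->C; (1,4):dx=+4,dy=+6->C; (1,5):dx=+8,dy=+5->C
  (1,6):dx=+7,dy=+11->C; (1,7):dx=+2,dy=+12->C; (2,3):dx=+5,dy=+7->C; (2,4):dx=+3,dy=+4->C
  (2,5):dx=+7,dy=+3->C; (2,6):dx=+6,dy=+9->C; (2,7):dx=+1,dy=+10->C; (3,4):dx=-2,dy=-3->C
  (3,5):dx=+2,dy=-4->D; (3,6):dx=+1,dy=+2->C; (3,7):dx=-4,dy=+3->D; (4,5):dx=+4,dy=-1->D
  (4,6):dx=+3,dy=+5->C; (4,7):dx=-2,dy=+6->D; (5,6):dx=-1,dy=+6->D; (5,7):dx=-6,dy=+7->D
  (6,7):dx=-5,dy=+1->D
Step 2: C = 14, D = 7, total pairs = 21.
Step 3: tau = (C - D)/(n(n-1)/2) = (14 - 7)/21 = 0.333333.
Step 4: Exact two-sided p-value (enumerate n! = 5040 permutations of y under H0): p = 0.381349.
Step 5: alpha = 0.05. fail to reject H0.

tau_b = 0.3333 (C=14, D=7), p = 0.381349, fail to reject H0.


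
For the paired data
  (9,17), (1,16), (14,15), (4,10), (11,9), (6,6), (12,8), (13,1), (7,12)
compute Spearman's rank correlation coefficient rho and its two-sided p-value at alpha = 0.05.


Step 1: Rank x and y separately (midranks; no ties here).
rank(x): 9->5, 1->1, 14->9, 4->2, 11->6, 6->3, 12->7, 13->8, 7->4
rank(y): 17->9, 16->8, 15->7, 10->5, 9->4, 6->2, 8->3, 1->1, 12->6
Step 2: d_i = R_x(i) - R_y(i); compute d_i^2.
  (5-9)^2=16, (1-8)^2=49, (9-7)^2=4, (2-5)^2=9, (6-4)^2=4, (3-2)^2=1, (7-3)^2=16, (8-1)^2=49, (4-6)^2=4
sum(d^2) = 152.
Step 3: rho = 1 - 6*152 / (9*(9^2 - 1)) = 1 - 912/720 = -0.266667.
Step 4: Under H0, t = rho * sqrt((n-2)/(1-rho^2)) = -0.7320 ~ t(7).
Step 5: Two-sided p-value from the t-distribution with 7 df = 0.487922.
Step 6: alpha = 0.05. fail to reject H0.

rho = -0.2667, p = 0.487922, fail to reject H0 at alpha = 0.05.


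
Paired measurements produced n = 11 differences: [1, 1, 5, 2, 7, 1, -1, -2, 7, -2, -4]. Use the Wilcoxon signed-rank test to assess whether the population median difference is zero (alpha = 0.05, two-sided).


Step 1: Drop any zero differences (none here) and take |d_i|.
|d| = [1, 1, 5, 2, 7, 1, 1, 2, 7, 2, 4]
Step 2: Midrank |d_i| (ties get averaged ranks).
ranks: |1|->2.5, |1|->2.5, |5|->9, |2|->6, |7|->10.5, |1|->2.5, |1|->2.5, |2|->6, |7|->10.5, |2|->6, |4|->8
Step 3: Attach original signs; sum ranks with positive sign and with negative sign.
W+ = 2.5 + 2.5 + 9 + 6 + 10.5 + 2.5 + 10.5 = 43.5
W- = 2.5 + 6 + 6 + 8 = 22.5
(Check: W+ + W- = 66 should equal n(n+1)/2 = 66.)
Step 4: Test statistic W = min(W+, W-) = 22.5.
Step 5: Ties in |d|, so use the tie-corrected normal approximation.
        E[W] = n(n+1)/4 = 11*12/4 = 33.
        Tie groups: |d|=1 (t=4), |d|=2 (t=3), |d|=7 (t=2); sum(t^3 - t) = 90.
        Var[W] = n(n+1)(2n+1)/24 - sum(t^3-t)/48 = 3036/24 - 90/48 = 124.625.
        z = (W - E[W]) / sqrt(Var[W]) = (22.5 - 33) / 11.1636 = -0.9406.
        Two-sided p = 2*Phi(z) = 0.346930.
Step 6: alpha = 0.05. fail to reject H0.

W+ = 43.5, W- = 22.5, W = min = 22.5, p = 0.346930, fail to reject H0.


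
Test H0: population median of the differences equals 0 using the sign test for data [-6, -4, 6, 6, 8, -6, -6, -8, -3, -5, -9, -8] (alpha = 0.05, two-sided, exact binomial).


Step 1: Discard zero differences. Original n = 12; n_eff = number of nonzero differences = 12.
Nonzero differences (with sign): -6, -4, +6, +6, +8, -6, -6, -8, -3, -5, -9, -8
Step 2: Count signs: positive = 3, negative = 9.
Step 3: Under H0: P(positive) = 0.5, so the number of positives S ~ Bin(12, 0.5).
Step 4: Two-sided exact p-value = sum of Bin(12,0.5) probabilities at or below the observed probability = 0.145996.
Step 5: alpha = 0.05. fail to reject H0.

n_eff = 12, pos = 3, neg = 9, p = 0.145996, fail to reject H0.


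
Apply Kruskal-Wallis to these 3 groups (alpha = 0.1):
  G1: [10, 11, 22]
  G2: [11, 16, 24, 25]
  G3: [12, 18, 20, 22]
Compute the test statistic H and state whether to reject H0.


Step 1: Combine all N = 11 observations and assign midranks.
sorted (value, group, rank): (10,G1,1), (11,G1,2.5), (11,G2,2.5), (12,G3,4), (16,G2,5), (18,G3,6), (20,G3,7), (22,G1,8.5), (22,G3,8.5), (24,G2,10), (25,G2,11)
Step 2: Sum ranks within each group.
R_1 = 12 (n_1 = 3)
R_2 = 28.5 (n_2 = 4)
R_3 = 25.5 (n_3 = 4)
Step 3: H = 12/(N(N+1)) * sum(R_i^2/n_i) - 3(N+1)
     = 12/(11*12) * (12^2/3 + 28.5^2/4 + 25.5^2/4) - 3*12
     = 0.090909 * 413.625 - 36
     = 1.602273.
Step 4: Ties present; correction factor C = 1 - 12/(11^3 - 11) = 0.990909. Corrected H = 1.602273 / 0.990909 = 1.616972.
Step 5: Under H0, H ~ chi^2(2); p-value = 0.445532.
Step 6: alpha = 0.1. fail to reject H0.

H = 1.6170, df = 2, p = 0.445532, fail to reject H0.


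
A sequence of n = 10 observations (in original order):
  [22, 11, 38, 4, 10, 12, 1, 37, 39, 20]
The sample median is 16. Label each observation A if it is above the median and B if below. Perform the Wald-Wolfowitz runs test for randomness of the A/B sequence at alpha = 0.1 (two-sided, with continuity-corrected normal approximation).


Step 1: Compute median = 16; label A = above, B = below.
Labels in order: ABABBBBAAA  (n_A = 5, n_B = 5)
Step 2: Count runs R = 5.
Step 3: Under H0 (random ordering), E[R] = 2*n_A*n_B/(n_A+n_B) + 1 = 2*5*5/10 + 1 = 6.0000.
        Var[R] = 2*n_A*n_B*(2*n_A*n_B - n_A - n_B) / ((n_A+n_B)^2 * (n_A+n_B-1)) = 2000/900 = 2.2222.
        SD[R] = 1.4907.
Step 4: Continuity-corrected z = (R + 0.5 - E[R]) / SD[R] = (5 + 0.5 - 6.0000) / 1.4907 = -0.3354.
Step 5: Two-sided p-value via normal approximation = 2*(1 - Phi(|z|)) = 0.737316.
Step 6: alpha = 0.1. fail to reject H0.

R = 5, z = -0.3354, p = 0.737316, fail to reject H0.


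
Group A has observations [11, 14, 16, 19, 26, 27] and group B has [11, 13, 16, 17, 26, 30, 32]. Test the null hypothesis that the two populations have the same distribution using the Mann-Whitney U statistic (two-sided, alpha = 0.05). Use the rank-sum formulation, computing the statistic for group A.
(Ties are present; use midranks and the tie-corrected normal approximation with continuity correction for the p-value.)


Step 1: Combine and sort all 13 observations; assign midranks.
sorted (value, group): (11,X), (11,Y), (13,Y), (14,X), (16,X), (16,Y), (17,Y), (19,X), (26,X), (26,Y), (27,X), (30,Y), (32,Y)
ranks: 11->1.5, 11->1.5, 13->3, 14->4, 16->5.5, 16->5.5, 17->7, 19->8, 26->9.5, 26->9.5, 27->11, 30->12, 32->13
Step 2: Rank sum for X: R1 = 1.5 + 4 + 5.5 + 8 + 9.5 + 11 = 39.5.
Step 3: U_X = R1 - n1(n1+1)/2 = 39.5 - 6*7/2 = 39.5 - 21 = 18.5.
       U_Y = n1*n2 - U_X = 42 - 18.5 = 23.5.
Step 4: Ties are present, so use the tie-corrected normal approximation (with continuity correction) for the p-value.
Step 5: p-value = 0.774190; compare to alpha = 0.05. fail to reject H0.

U_X = 18.5, p = 0.774190, fail to reject H0 at alpha = 0.05.


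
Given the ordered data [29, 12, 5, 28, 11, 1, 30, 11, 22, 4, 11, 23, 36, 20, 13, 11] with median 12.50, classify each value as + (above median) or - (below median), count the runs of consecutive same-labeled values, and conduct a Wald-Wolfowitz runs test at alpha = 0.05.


Step 1: Compute median = 12.50; label A = above, B = below.
Labels in order: ABBABBABABBAAAAB  (n_A = 8, n_B = 8)
Step 2: Count runs R = 10.
Step 3: Under H0 (random ordering), E[R] = 2*n_A*n_B/(n_A+n_B) + 1 = 2*8*8/16 + 1 = 9.0000.
        Var[R] = 2*n_A*n_B*(2*n_A*n_B - n_A - n_B) / ((n_A+n_B)^2 * (n_A+n_B-1)) = 14336/3840 = 3.7333.
        SD[R] = 1.9322.
Step 4: Continuity-corrected z = (R - 0.5 - E[R]) / SD[R] = (10 - 0.5 - 9.0000) / 1.9322 = 0.2588.
Step 5: Two-sided p-value via normal approximation = 2*(1 - Phi(|z|)) = 0.795809.
Step 6: alpha = 0.05. fail to reject H0.

R = 10, z = 0.2588, p = 0.795809, fail to reject H0.


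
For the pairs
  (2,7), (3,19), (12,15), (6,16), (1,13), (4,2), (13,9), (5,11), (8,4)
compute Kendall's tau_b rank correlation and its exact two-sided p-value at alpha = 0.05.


Step 1: Enumerate the 36 unordered pairs (i,j) with i<j and classify each by sign(x_j-x_i) * sign(y_j-y_i).
  (1,2):dx=+1,dy=+12->C; (1,3):dx=+10,dy=+8->C; (1,4):dx=+4,dy=+9->C; (1,5):dx=-1,dy=+6->D
  (1,6):dx=+2,dy=-5->D; (1,7):dx=+11,dy=+2->C; (1,8):dx=+3,dy=+4->C; (1,9):dx=+6,dy=-3->D
  (2,3):dx=+9,dy=-4->D; (2,4):dx=+3,dy=-3->D; (2,5):dx=-2,dy=-6->C; (2,6):dx=+1,dy=-17->D
  (2,7):dx=+10,dy=-10->D; (2,8):dx=+2,dy=-8->D; (2,9):dx=+5,dy=-15->D; (3,4):dx=-6,dy=+1->D
  (3,5):dx=-11,dy=-2->C; (3,6):dx=-8,dy=-13->C; (3,7):dx=+1,dy=-6->D; (3,8):dx=-7,dy=-4->C
  (3,9):dx=-4,dy=-11->C; (4,5):dx=-5,dy=-3->C; (4,6):dx=-2,dy=-14->C; (4,7):dx=+7,dy=-7->D
  (4,8):dx=-1,dy=-5->C; (4,9):dx=+2,dy=-12->D; (5,6):dx=+3,dy=-11->D; (5,7):dx=+12,dy=-4->D
  (5,8):dx=+4,dy=-2->D; (5,9):dx=+7,dy=-9->D; (6,7):dx=+9,dy=+7->C; (6,8):dx=+1,dy=+9->C
  (6,9):dx=+4,dy=+2->C; (7,8):dx=-8,dy=+2->D; (7,9):dx=-5,dy=-5->C; (8,9):dx=+3,dy=-7->D
Step 2: C = 17, D = 19, total pairs = 36.
Step 3: tau = (C - D)/(n(n-1)/2) = (17 - 19)/36 = -0.055556.
Step 4: Exact two-sided p-value (enumerate n! = 362880 permutations of y under H0): p = 0.919455.
Step 5: alpha = 0.05. fail to reject H0.

tau_b = -0.0556 (C=17, D=19), p = 0.919455, fail to reject H0.


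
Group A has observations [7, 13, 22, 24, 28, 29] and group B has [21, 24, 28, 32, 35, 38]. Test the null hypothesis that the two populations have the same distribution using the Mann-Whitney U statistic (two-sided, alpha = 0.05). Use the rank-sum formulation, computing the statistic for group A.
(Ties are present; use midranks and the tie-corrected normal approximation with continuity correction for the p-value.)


Step 1: Combine and sort all 12 observations; assign midranks.
sorted (value, group): (7,X), (13,X), (21,Y), (22,X), (24,X), (24,Y), (28,X), (28,Y), (29,X), (32,Y), (35,Y), (38,Y)
ranks: 7->1, 13->2, 21->3, 22->4, 24->5.5, 24->5.5, 28->7.5, 28->7.5, 29->9, 32->10, 35->11, 38->12
Step 2: Rank sum for X: R1 = 1 + 2 + 4 + 5.5 + 7.5 + 9 = 29.
Step 3: U_X = R1 - n1(n1+1)/2 = 29 - 6*7/2 = 29 - 21 = 8.
       U_Y = n1*n2 - U_X = 36 - 8 = 28.
Step 4: Ties are present, so use the tie-corrected normal approximation (with continuity correction) for the p-value.
Step 5: p-value = 0.126869; compare to alpha = 0.05. fail to reject H0.

U_X = 8, p = 0.126869, fail to reject H0 at alpha = 0.05.


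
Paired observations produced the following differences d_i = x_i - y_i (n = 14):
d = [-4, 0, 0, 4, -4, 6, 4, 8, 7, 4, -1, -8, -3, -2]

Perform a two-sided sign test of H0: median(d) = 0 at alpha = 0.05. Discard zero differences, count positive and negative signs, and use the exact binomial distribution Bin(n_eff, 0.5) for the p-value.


Step 1: Discard zero differences. Original n = 14; n_eff = number of nonzero differences = 12.
Nonzero differences (with sign): -4, +4, -4, +6, +4, +8, +7, +4, -1, -8, -3, -2
Step 2: Count signs: positive = 6, negative = 6.
Step 3: Under H0: P(positive) = 0.5, so the number of positives S ~ Bin(12, 0.5).
Step 4: Two-sided exact p-value = sum of Bin(12,0.5) probabilities at or below the observed probability = 1.000000.
Step 5: alpha = 0.05. fail to reject H0.

n_eff = 12, pos = 6, neg = 6, p = 1.000000, fail to reject H0.


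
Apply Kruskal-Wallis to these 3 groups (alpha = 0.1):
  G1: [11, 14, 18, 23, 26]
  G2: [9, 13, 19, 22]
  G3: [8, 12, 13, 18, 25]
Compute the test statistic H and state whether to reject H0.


Step 1: Combine all N = 14 observations and assign midranks.
sorted (value, group, rank): (8,G3,1), (9,G2,2), (11,G1,3), (12,G3,4), (13,G2,5.5), (13,G3,5.5), (14,G1,7), (18,G1,8.5), (18,G3,8.5), (19,G2,10), (22,G2,11), (23,G1,12), (25,G3,13), (26,G1,14)
Step 2: Sum ranks within each group.
R_1 = 44.5 (n_1 = 5)
R_2 = 28.5 (n_2 = 4)
R_3 = 32 (n_3 = 5)
Step 3: H = 12/(N(N+1)) * sum(R_i^2/n_i) - 3(N+1)
     = 12/(14*15) * (44.5^2/5 + 28.5^2/4 + 32^2/5) - 3*15
     = 0.057143 * 803.913 - 45
     = 0.937857.
Step 4: Ties present; correction factor C = 1 - 12/(14^3 - 14) = 0.995604. Corrected H = 0.937857 / 0.995604 = 0.941998.
Step 5: Under H0, H ~ chi^2(2); p-value = 0.624378.
Step 6: alpha = 0.1. fail to reject H0.

H = 0.9420, df = 2, p = 0.624378, fail to reject H0.


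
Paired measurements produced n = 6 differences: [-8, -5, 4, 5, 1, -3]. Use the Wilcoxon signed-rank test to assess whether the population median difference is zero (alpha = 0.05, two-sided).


Step 1: Drop any zero differences (none here) and take |d_i|.
|d| = [8, 5, 4, 5, 1, 3]
Step 2: Midrank |d_i| (ties get averaged ranks).
ranks: |8|->6, |5|->4.5, |4|->3, |5|->4.5, |1|->1, |3|->2
Step 3: Attach original signs; sum ranks with positive sign and with negative sign.
W+ = 3 + 4.5 + 1 = 8.5
W- = 6 + 4.5 + 2 = 12.5
(Check: W+ + W- = 21 should equal n(n+1)/2 = 21.)
Step 4: Test statistic W = min(W+, W-) = 8.5.
Step 5: Ties in |d|, so use the tie-corrected normal approximation.
        E[W] = n(n+1)/4 = 6*7/4 = 10.5.
        Tie groups: |d|=5 (t=2); sum(t^3 - t) = 6.
        Var[W] = n(n+1)(2n+1)/24 - sum(t^3-t)/48 = 546/24 - 6/48 = 22.625.
        z = (W - E[W]) / sqrt(Var[W]) = (8.5 - 10.5) / 4.7566 = -0.4205.
        Two-sided p = 2*Phi(z) = 0.674142.
Step 6: alpha = 0.05. fail to reject H0.

W+ = 8.5, W- = 12.5, W = min = 8.5, p = 0.674142, fail to reject H0.


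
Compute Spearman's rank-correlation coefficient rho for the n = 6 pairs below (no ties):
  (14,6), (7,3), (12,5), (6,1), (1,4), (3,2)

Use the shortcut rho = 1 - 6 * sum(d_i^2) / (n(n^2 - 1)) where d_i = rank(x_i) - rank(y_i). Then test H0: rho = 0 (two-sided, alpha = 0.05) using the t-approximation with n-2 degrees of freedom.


Step 1: Rank x and y separately (midranks; no ties here).
rank(x): 14->6, 7->4, 12->5, 6->3, 1->1, 3->2
rank(y): 6->6, 3->3, 5->5, 1->1, 4->4, 2->2
Step 2: d_i = R_x(i) - R_y(i); compute d_i^2.
  (6-6)^2=0, (4-3)^2=1, (5-5)^2=0, (3-1)^2=4, (1-4)^2=9, (2-2)^2=0
sum(d^2) = 14.
Step 3: rho = 1 - 6*14 / (6*(6^2 - 1)) = 1 - 84/210 = 0.600000.
Step 4: Under H0, t = rho * sqrt((n-2)/(1-rho^2)) = 1.5000 ~ t(4).
Step 5: Two-sided p-value from the t-distribution with 4 df = 0.208000.
Step 6: alpha = 0.05. fail to reject H0.

rho = 0.6000, p = 0.208000, fail to reject H0 at alpha = 0.05.


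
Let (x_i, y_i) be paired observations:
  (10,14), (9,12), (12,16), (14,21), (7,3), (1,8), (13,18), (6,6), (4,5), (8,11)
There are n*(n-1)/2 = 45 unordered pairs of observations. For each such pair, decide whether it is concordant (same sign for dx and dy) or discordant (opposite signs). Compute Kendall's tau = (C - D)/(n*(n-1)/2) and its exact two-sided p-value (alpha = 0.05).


Step 1: Enumerate the 45 unordered pairs (i,j) with i<j and classify each by sign(x_j-x_i) * sign(y_j-y_i).
  (1,2):dx=-1,dy=-2->C; (1,3):dx=+2,dy=+2->C; (1,4):dx=+4,dy=+7->C; (1,5):dx=-3,dy=-11->C
  (1,6):dx=-9,dy=-6->C; (1,7):dx=+3,dy=+4->C; (1,8):dx=-4,dy=-8->C; (1,9):dx=-6,dy=-9->C
  (1,10):dx=-2,dy=-3->C; (2,3):dx=+3,dy=+4->C; (2,4):dx=+5,dy=+9->C; (2,5):dx=-2,dy=-9->C
  (2,6):dx=-8,dy=-4->C; (2,7):dx=+4,dy=+6->C; (2,8):dx=-3,dy=-6->C; (2,9):dx=-5,dy=-7->C
  (2,10):dx=-1,dy=-1->C; (3,4):dx=+2,dy=+5->C; (3,5):dx=-5,dy=-13->C; (3,6):dx=-11,dy=-8->C
  (3,7):dx=+1,dy=+2->C; (3,8):dx=-6,dy=-10->C; (3,9):dx=-8,dy=-11->C; (3,10):dx=-4,dy=-5->C
  (4,5):dx=-7,dy=-18->C; (4,6):dx=-13,dy=-13->C; (4,7):dx=-1,dy=-3->C; (4,8):dx=-8,dy=-15->C
  (4,9):dx=-10,dy=-16->C; (4,10):dx=-6,dy=-10->C; (5,6):dx=-6,dy=+5->D; (5,7):dx=+6,dy=+15->C
  (5,8):dx=-1,dy=+3->D; (5,9):dx=-3,dy=+2->D; (5,10):dx=+1,dy=+8->C; (6,7):dx=+12,dy=+10->C
  (6,8):dx=+5,dy=-2->D; (6,9):dx=+3,dy=-3->D; (6,10):dx=+7,dy=+3->C; (7,8):dx=-7,dy=-12->C
  (7,9):dx=-9,dy=-13->C; (7,10):dx=-5,dy=-7->C; (8,9):dx=-2,dy=-1->C; (8,10):dx=+2,dy=+5->C
  (9,10):dx=+4,dy=+6->C
Step 2: C = 40, D = 5, total pairs = 45.
Step 3: tau = (C - D)/(n(n-1)/2) = (40 - 5)/45 = 0.777778.
Step 4: Exact two-sided p-value (enumerate n! = 3628800 permutations of y under H0): p = 0.000946.
Step 5: alpha = 0.05. reject H0.

tau_b = 0.7778 (C=40, D=5), p = 0.000946, reject H0.
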